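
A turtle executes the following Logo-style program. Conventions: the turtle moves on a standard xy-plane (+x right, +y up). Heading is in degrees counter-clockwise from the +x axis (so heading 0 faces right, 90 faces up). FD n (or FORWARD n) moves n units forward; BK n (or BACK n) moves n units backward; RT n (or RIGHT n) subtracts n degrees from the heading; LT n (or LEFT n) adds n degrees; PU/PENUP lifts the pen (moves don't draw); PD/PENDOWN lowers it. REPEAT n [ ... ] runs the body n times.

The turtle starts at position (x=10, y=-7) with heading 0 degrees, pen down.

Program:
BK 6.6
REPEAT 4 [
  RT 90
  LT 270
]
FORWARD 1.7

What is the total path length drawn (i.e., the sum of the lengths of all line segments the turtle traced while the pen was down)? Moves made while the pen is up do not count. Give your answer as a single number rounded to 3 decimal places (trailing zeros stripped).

Answer: 8.3

Derivation:
Executing turtle program step by step:
Start: pos=(10,-7), heading=0, pen down
BK 6.6: (10,-7) -> (3.4,-7) [heading=0, draw]
REPEAT 4 [
  -- iteration 1/4 --
  RT 90: heading 0 -> 270
  LT 270: heading 270 -> 180
  -- iteration 2/4 --
  RT 90: heading 180 -> 90
  LT 270: heading 90 -> 0
  -- iteration 3/4 --
  RT 90: heading 0 -> 270
  LT 270: heading 270 -> 180
  -- iteration 4/4 --
  RT 90: heading 180 -> 90
  LT 270: heading 90 -> 0
]
FD 1.7: (3.4,-7) -> (5.1,-7) [heading=0, draw]
Final: pos=(5.1,-7), heading=0, 2 segment(s) drawn

Segment lengths:
  seg 1: (10,-7) -> (3.4,-7), length = 6.6
  seg 2: (3.4,-7) -> (5.1,-7), length = 1.7
Total = 8.3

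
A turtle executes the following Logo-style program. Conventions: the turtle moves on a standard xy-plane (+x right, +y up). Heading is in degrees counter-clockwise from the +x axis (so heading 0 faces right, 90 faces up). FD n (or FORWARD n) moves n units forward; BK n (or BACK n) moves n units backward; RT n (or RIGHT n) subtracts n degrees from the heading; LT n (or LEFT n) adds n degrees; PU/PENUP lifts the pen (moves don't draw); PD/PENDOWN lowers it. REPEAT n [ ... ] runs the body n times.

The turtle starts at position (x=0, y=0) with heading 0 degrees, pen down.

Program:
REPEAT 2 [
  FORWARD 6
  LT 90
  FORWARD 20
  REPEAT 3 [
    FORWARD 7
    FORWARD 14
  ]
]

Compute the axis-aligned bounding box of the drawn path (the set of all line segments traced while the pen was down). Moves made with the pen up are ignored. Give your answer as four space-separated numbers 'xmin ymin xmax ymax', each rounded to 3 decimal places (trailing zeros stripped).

Answer: -77 0 6 89

Derivation:
Executing turtle program step by step:
Start: pos=(0,0), heading=0, pen down
REPEAT 2 [
  -- iteration 1/2 --
  FD 6: (0,0) -> (6,0) [heading=0, draw]
  LT 90: heading 0 -> 90
  FD 20: (6,0) -> (6,20) [heading=90, draw]
  REPEAT 3 [
    -- iteration 1/3 --
    FD 7: (6,20) -> (6,27) [heading=90, draw]
    FD 14: (6,27) -> (6,41) [heading=90, draw]
    -- iteration 2/3 --
    FD 7: (6,41) -> (6,48) [heading=90, draw]
    FD 14: (6,48) -> (6,62) [heading=90, draw]
    -- iteration 3/3 --
    FD 7: (6,62) -> (6,69) [heading=90, draw]
    FD 14: (6,69) -> (6,83) [heading=90, draw]
  ]
  -- iteration 2/2 --
  FD 6: (6,83) -> (6,89) [heading=90, draw]
  LT 90: heading 90 -> 180
  FD 20: (6,89) -> (-14,89) [heading=180, draw]
  REPEAT 3 [
    -- iteration 1/3 --
    FD 7: (-14,89) -> (-21,89) [heading=180, draw]
    FD 14: (-21,89) -> (-35,89) [heading=180, draw]
    -- iteration 2/3 --
    FD 7: (-35,89) -> (-42,89) [heading=180, draw]
    FD 14: (-42,89) -> (-56,89) [heading=180, draw]
    -- iteration 3/3 --
    FD 7: (-56,89) -> (-63,89) [heading=180, draw]
    FD 14: (-63,89) -> (-77,89) [heading=180, draw]
  ]
]
Final: pos=(-77,89), heading=180, 16 segment(s) drawn

Segment endpoints: x in {-77, -63, -56, -42, -35, -21, -14, 0, 6, 6, 6, 6, 6}, y in {0, 20, 27, 41, 48, 62, 69, 83, 89}
xmin=-77, ymin=0, xmax=6, ymax=89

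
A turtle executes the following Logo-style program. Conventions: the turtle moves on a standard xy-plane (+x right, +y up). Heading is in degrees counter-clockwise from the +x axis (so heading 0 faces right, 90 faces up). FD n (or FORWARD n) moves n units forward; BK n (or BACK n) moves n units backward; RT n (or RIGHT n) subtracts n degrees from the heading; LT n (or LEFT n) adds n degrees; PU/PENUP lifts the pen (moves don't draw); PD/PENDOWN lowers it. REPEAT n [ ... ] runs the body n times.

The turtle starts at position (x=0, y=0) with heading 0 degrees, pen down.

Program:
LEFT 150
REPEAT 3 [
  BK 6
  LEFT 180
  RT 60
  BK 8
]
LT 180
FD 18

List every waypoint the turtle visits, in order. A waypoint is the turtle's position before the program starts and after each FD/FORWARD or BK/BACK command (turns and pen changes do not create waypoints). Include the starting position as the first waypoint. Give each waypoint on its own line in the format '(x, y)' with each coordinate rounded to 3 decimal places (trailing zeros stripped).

Executing turtle program step by step:
Start: pos=(0,0), heading=0, pen down
LT 150: heading 0 -> 150
REPEAT 3 [
  -- iteration 1/3 --
  BK 6: (0,0) -> (5.196,-3) [heading=150, draw]
  LT 180: heading 150 -> 330
  RT 60: heading 330 -> 270
  BK 8: (5.196,-3) -> (5.196,5) [heading=270, draw]
  -- iteration 2/3 --
  BK 6: (5.196,5) -> (5.196,11) [heading=270, draw]
  LT 180: heading 270 -> 90
  RT 60: heading 90 -> 30
  BK 8: (5.196,11) -> (-1.732,7) [heading=30, draw]
  -- iteration 3/3 --
  BK 6: (-1.732,7) -> (-6.928,4) [heading=30, draw]
  LT 180: heading 30 -> 210
  RT 60: heading 210 -> 150
  BK 8: (-6.928,4) -> (0,0) [heading=150, draw]
]
LT 180: heading 150 -> 330
FD 18: (0,0) -> (15.588,-9) [heading=330, draw]
Final: pos=(15.588,-9), heading=330, 7 segment(s) drawn
Waypoints (8 total):
(0, 0)
(5.196, -3)
(5.196, 5)
(5.196, 11)
(-1.732, 7)
(-6.928, 4)
(0, 0)
(15.588, -9)

Answer: (0, 0)
(5.196, -3)
(5.196, 5)
(5.196, 11)
(-1.732, 7)
(-6.928, 4)
(0, 0)
(15.588, -9)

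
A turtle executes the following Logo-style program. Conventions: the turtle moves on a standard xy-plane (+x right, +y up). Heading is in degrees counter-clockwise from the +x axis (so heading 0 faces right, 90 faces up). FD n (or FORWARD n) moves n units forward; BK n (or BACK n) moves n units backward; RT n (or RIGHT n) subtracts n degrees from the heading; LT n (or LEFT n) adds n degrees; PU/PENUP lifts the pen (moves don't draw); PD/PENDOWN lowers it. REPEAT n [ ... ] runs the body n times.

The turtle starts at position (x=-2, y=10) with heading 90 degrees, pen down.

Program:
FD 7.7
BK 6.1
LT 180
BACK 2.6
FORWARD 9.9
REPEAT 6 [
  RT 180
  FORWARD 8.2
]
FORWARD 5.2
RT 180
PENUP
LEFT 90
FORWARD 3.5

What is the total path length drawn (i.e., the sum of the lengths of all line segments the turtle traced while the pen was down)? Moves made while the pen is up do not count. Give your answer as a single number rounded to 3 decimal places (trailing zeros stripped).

Executing turtle program step by step:
Start: pos=(-2,10), heading=90, pen down
FD 7.7: (-2,10) -> (-2,17.7) [heading=90, draw]
BK 6.1: (-2,17.7) -> (-2,11.6) [heading=90, draw]
LT 180: heading 90 -> 270
BK 2.6: (-2,11.6) -> (-2,14.2) [heading=270, draw]
FD 9.9: (-2,14.2) -> (-2,4.3) [heading=270, draw]
REPEAT 6 [
  -- iteration 1/6 --
  RT 180: heading 270 -> 90
  FD 8.2: (-2,4.3) -> (-2,12.5) [heading=90, draw]
  -- iteration 2/6 --
  RT 180: heading 90 -> 270
  FD 8.2: (-2,12.5) -> (-2,4.3) [heading=270, draw]
  -- iteration 3/6 --
  RT 180: heading 270 -> 90
  FD 8.2: (-2,4.3) -> (-2,12.5) [heading=90, draw]
  -- iteration 4/6 --
  RT 180: heading 90 -> 270
  FD 8.2: (-2,12.5) -> (-2,4.3) [heading=270, draw]
  -- iteration 5/6 --
  RT 180: heading 270 -> 90
  FD 8.2: (-2,4.3) -> (-2,12.5) [heading=90, draw]
  -- iteration 6/6 --
  RT 180: heading 90 -> 270
  FD 8.2: (-2,12.5) -> (-2,4.3) [heading=270, draw]
]
FD 5.2: (-2,4.3) -> (-2,-0.9) [heading=270, draw]
RT 180: heading 270 -> 90
PU: pen up
LT 90: heading 90 -> 180
FD 3.5: (-2,-0.9) -> (-5.5,-0.9) [heading=180, move]
Final: pos=(-5.5,-0.9), heading=180, 11 segment(s) drawn

Segment lengths:
  seg 1: (-2,10) -> (-2,17.7), length = 7.7
  seg 2: (-2,17.7) -> (-2,11.6), length = 6.1
  seg 3: (-2,11.6) -> (-2,14.2), length = 2.6
  seg 4: (-2,14.2) -> (-2,4.3), length = 9.9
  seg 5: (-2,4.3) -> (-2,12.5), length = 8.2
  seg 6: (-2,12.5) -> (-2,4.3), length = 8.2
  seg 7: (-2,4.3) -> (-2,12.5), length = 8.2
  seg 8: (-2,12.5) -> (-2,4.3), length = 8.2
  seg 9: (-2,4.3) -> (-2,12.5), length = 8.2
  seg 10: (-2,12.5) -> (-2,4.3), length = 8.2
  seg 11: (-2,4.3) -> (-2,-0.9), length = 5.2
Total = 80.7

Answer: 80.7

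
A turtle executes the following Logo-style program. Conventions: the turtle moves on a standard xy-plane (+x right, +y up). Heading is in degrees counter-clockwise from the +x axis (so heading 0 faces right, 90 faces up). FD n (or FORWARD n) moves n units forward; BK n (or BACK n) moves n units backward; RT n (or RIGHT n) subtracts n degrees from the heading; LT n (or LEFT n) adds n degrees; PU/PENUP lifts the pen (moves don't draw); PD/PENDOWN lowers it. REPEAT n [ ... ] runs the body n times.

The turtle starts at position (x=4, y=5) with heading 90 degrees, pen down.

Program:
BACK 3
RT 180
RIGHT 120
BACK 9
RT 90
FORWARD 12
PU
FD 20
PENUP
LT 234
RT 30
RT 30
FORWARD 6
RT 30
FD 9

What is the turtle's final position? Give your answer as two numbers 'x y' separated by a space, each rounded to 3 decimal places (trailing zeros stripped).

Answer: 16.046 16.698

Derivation:
Executing turtle program step by step:
Start: pos=(4,5), heading=90, pen down
BK 3: (4,5) -> (4,2) [heading=90, draw]
RT 180: heading 90 -> 270
RT 120: heading 270 -> 150
BK 9: (4,2) -> (11.794,-2.5) [heading=150, draw]
RT 90: heading 150 -> 60
FD 12: (11.794,-2.5) -> (17.794,7.892) [heading=60, draw]
PU: pen up
FD 20: (17.794,7.892) -> (27.794,25.213) [heading=60, move]
PU: pen up
LT 234: heading 60 -> 294
RT 30: heading 294 -> 264
RT 30: heading 264 -> 234
FD 6: (27.794,25.213) -> (24.268,20.359) [heading=234, move]
RT 30: heading 234 -> 204
FD 9: (24.268,20.359) -> (16.046,16.698) [heading=204, move]
Final: pos=(16.046,16.698), heading=204, 3 segment(s) drawn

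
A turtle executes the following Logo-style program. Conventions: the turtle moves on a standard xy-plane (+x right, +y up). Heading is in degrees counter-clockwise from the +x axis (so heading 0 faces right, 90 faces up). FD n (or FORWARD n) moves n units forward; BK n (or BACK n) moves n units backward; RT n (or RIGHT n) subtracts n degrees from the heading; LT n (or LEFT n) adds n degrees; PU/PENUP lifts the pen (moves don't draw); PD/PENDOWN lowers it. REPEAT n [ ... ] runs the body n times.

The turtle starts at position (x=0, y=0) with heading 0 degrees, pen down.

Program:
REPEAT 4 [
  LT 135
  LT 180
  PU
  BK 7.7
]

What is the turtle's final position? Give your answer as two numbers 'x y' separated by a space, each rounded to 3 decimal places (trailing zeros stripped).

Executing turtle program step by step:
Start: pos=(0,0), heading=0, pen down
REPEAT 4 [
  -- iteration 1/4 --
  LT 135: heading 0 -> 135
  LT 180: heading 135 -> 315
  PU: pen up
  BK 7.7: (0,0) -> (-5.445,5.445) [heading=315, move]
  -- iteration 2/4 --
  LT 135: heading 315 -> 90
  LT 180: heading 90 -> 270
  PU: pen up
  BK 7.7: (-5.445,5.445) -> (-5.445,13.145) [heading=270, move]
  -- iteration 3/4 --
  LT 135: heading 270 -> 45
  LT 180: heading 45 -> 225
  PU: pen up
  BK 7.7: (-5.445,13.145) -> (0,18.589) [heading=225, move]
  -- iteration 4/4 --
  LT 135: heading 225 -> 0
  LT 180: heading 0 -> 180
  PU: pen up
  BK 7.7: (0,18.589) -> (7.7,18.589) [heading=180, move]
]
Final: pos=(7.7,18.589), heading=180, 0 segment(s) drawn

Answer: 7.7 18.589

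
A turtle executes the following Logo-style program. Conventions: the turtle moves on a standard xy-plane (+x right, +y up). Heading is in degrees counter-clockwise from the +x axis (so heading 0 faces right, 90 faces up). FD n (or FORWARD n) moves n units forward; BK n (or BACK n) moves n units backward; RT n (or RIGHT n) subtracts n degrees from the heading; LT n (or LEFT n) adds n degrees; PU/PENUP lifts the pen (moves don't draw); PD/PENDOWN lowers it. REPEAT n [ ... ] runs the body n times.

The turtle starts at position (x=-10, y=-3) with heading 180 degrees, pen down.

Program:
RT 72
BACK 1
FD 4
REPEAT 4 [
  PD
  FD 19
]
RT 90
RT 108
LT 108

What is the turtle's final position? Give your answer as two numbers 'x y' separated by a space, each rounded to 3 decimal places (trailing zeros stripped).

Executing turtle program step by step:
Start: pos=(-10,-3), heading=180, pen down
RT 72: heading 180 -> 108
BK 1: (-10,-3) -> (-9.691,-3.951) [heading=108, draw]
FD 4: (-9.691,-3.951) -> (-10.927,-0.147) [heading=108, draw]
REPEAT 4 [
  -- iteration 1/4 --
  PD: pen down
  FD 19: (-10.927,-0.147) -> (-16.798,17.923) [heading=108, draw]
  -- iteration 2/4 --
  PD: pen down
  FD 19: (-16.798,17.923) -> (-22.67,35.993) [heading=108, draw]
  -- iteration 3/4 --
  PD: pen down
  FD 19: (-22.67,35.993) -> (-28.541,54.063) [heading=108, draw]
  -- iteration 4/4 --
  PD: pen down
  FD 19: (-28.541,54.063) -> (-34.412,72.133) [heading=108, draw]
]
RT 90: heading 108 -> 18
RT 108: heading 18 -> 270
LT 108: heading 270 -> 18
Final: pos=(-34.412,72.133), heading=18, 6 segment(s) drawn

Answer: -34.412 72.133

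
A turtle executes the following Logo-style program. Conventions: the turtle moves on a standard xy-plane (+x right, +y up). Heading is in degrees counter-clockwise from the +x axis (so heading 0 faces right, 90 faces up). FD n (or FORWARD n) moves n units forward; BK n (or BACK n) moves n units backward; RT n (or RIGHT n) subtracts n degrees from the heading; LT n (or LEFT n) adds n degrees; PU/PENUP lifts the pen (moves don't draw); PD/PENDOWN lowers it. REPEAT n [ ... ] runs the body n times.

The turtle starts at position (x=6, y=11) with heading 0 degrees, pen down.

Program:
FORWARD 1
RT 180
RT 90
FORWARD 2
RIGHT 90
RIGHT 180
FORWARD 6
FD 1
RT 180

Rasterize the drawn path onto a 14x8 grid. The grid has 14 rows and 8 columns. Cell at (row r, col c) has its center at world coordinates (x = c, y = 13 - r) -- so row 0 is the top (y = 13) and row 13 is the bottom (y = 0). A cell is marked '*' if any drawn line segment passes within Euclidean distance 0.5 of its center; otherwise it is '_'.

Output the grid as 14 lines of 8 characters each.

Answer: ********
_______*
______**
________
________
________
________
________
________
________
________
________
________
________

Derivation:
Segment 0: (6,11) -> (7,11)
Segment 1: (7,11) -> (7,13)
Segment 2: (7,13) -> (1,13)
Segment 3: (1,13) -> (0,13)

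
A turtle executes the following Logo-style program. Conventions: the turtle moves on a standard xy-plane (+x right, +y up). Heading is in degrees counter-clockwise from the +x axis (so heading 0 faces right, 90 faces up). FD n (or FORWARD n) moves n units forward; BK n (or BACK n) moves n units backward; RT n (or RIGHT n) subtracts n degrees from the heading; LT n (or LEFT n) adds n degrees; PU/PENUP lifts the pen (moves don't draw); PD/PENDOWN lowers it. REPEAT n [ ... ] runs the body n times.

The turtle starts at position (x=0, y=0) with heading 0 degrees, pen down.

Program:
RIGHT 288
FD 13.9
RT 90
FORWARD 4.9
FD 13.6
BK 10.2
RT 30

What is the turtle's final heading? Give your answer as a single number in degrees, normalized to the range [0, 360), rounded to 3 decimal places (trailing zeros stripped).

Answer: 312

Derivation:
Executing turtle program step by step:
Start: pos=(0,0), heading=0, pen down
RT 288: heading 0 -> 72
FD 13.9: (0,0) -> (4.295,13.22) [heading=72, draw]
RT 90: heading 72 -> 342
FD 4.9: (4.295,13.22) -> (8.956,11.706) [heading=342, draw]
FD 13.6: (8.956,11.706) -> (21.89,7.503) [heading=342, draw]
BK 10.2: (21.89,7.503) -> (12.189,10.655) [heading=342, draw]
RT 30: heading 342 -> 312
Final: pos=(12.189,10.655), heading=312, 4 segment(s) drawn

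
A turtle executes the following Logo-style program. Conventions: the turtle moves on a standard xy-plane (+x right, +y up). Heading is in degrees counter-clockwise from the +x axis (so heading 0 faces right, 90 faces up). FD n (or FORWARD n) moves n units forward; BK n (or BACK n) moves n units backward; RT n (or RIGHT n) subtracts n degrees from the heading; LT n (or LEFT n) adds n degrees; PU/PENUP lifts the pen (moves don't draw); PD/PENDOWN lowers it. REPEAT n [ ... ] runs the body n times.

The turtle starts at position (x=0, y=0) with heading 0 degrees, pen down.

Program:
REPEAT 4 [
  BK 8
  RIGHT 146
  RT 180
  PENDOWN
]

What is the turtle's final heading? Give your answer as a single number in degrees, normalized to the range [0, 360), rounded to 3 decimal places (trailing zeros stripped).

Answer: 136

Derivation:
Executing turtle program step by step:
Start: pos=(0,0), heading=0, pen down
REPEAT 4 [
  -- iteration 1/4 --
  BK 8: (0,0) -> (-8,0) [heading=0, draw]
  RT 146: heading 0 -> 214
  RT 180: heading 214 -> 34
  PD: pen down
  -- iteration 2/4 --
  BK 8: (-8,0) -> (-14.632,-4.474) [heading=34, draw]
  RT 146: heading 34 -> 248
  RT 180: heading 248 -> 68
  PD: pen down
  -- iteration 3/4 --
  BK 8: (-14.632,-4.474) -> (-17.629,-11.891) [heading=68, draw]
  RT 146: heading 68 -> 282
  RT 180: heading 282 -> 102
  PD: pen down
  -- iteration 4/4 --
  BK 8: (-17.629,-11.891) -> (-15.966,-19.716) [heading=102, draw]
  RT 146: heading 102 -> 316
  RT 180: heading 316 -> 136
  PD: pen down
]
Final: pos=(-15.966,-19.716), heading=136, 4 segment(s) drawn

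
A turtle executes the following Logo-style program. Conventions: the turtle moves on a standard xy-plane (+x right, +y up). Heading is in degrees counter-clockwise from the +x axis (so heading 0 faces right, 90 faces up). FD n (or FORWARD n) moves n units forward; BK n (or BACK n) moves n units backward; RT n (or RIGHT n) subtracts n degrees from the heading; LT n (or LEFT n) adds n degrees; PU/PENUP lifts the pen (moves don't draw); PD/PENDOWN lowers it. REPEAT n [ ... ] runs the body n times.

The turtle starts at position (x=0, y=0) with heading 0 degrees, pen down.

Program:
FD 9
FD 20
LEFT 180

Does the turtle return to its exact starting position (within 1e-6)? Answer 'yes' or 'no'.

Executing turtle program step by step:
Start: pos=(0,0), heading=0, pen down
FD 9: (0,0) -> (9,0) [heading=0, draw]
FD 20: (9,0) -> (29,0) [heading=0, draw]
LT 180: heading 0 -> 180
Final: pos=(29,0), heading=180, 2 segment(s) drawn

Start position: (0, 0)
Final position: (29, 0)
Distance = 29; >= 1e-6 -> NOT closed

Answer: no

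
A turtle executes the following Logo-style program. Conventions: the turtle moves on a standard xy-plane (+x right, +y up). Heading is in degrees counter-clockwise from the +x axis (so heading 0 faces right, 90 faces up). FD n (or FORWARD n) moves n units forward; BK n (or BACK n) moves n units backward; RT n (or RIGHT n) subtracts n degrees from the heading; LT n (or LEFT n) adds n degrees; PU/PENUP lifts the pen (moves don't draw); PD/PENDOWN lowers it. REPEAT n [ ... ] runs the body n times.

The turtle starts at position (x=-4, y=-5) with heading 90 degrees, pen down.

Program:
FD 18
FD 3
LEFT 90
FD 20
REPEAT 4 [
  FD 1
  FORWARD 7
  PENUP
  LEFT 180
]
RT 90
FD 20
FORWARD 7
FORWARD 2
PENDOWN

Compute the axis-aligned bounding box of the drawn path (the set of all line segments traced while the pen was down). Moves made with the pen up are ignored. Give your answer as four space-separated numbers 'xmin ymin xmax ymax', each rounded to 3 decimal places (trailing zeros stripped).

Executing turtle program step by step:
Start: pos=(-4,-5), heading=90, pen down
FD 18: (-4,-5) -> (-4,13) [heading=90, draw]
FD 3: (-4,13) -> (-4,16) [heading=90, draw]
LT 90: heading 90 -> 180
FD 20: (-4,16) -> (-24,16) [heading=180, draw]
REPEAT 4 [
  -- iteration 1/4 --
  FD 1: (-24,16) -> (-25,16) [heading=180, draw]
  FD 7: (-25,16) -> (-32,16) [heading=180, draw]
  PU: pen up
  LT 180: heading 180 -> 0
  -- iteration 2/4 --
  FD 1: (-32,16) -> (-31,16) [heading=0, move]
  FD 7: (-31,16) -> (-24,16) [heading=0, move]
  PU: pen up
  LT 180: heading 0 -> 180
  -- iteration 3/4 --
  FD 1: (-24,16) -> (-25,16) [heading=180, move]
  FD 7: (-25,16) -> (-32,16) [heading=180, move]
  PU: pen up
  LT 180: heading 180 -> 0
  -- iteration 4/4 --
  FD 1: (-32,16) -> (-31,16) [heading=0, move]
  FD 7: (-31,16) -> (-24,16) [heading=0, move]
  PU: pen up
  LT 180: heading 0 -> 180
]
RT 90: heading 180 -> 90
FD 20: (-24,16) -> (-24,36) [heading=90, move]
FD 7: (-24,36) -> (-24,43) [heading=90, move]
FD 2: (-24,43) -> (-24,45) [heading=90, move]
PD: pen down
Final: pos=(-24,45), heading=90, 5 segment(s) drawn

Segment endpoints: x in {-32, -25, -24, -4, -4}, y in {-5, 13, 16, 16}
xmin=-32, ymin=-5, xmax=-4, ymax=16

Answer: -32 -5 -4 16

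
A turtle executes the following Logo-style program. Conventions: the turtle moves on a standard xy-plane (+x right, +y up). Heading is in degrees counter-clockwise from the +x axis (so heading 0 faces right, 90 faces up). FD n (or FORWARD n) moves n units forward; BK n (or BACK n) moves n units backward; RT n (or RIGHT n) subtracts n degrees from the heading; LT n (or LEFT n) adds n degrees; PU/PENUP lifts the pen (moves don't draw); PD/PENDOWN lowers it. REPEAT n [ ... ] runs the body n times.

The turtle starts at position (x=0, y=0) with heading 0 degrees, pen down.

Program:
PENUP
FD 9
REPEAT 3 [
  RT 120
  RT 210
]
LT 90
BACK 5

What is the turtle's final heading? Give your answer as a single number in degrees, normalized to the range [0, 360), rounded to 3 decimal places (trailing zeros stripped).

Answer: 180

Derivation:
Executing turtle program step by step:
Start: pos=(0,0), heading=0, pen down
PU: pen up
FD 9: (0,0) -> (9,0) [heading=0, move]
REPEAT 3 [
  -- iteration 1/3 --
  RT 120: heading 0 -> 240
  RT 210: heading 240 -> 30
  -- iteration 2/3 --
  RT 120: heading 30 -> 270
  RT 210: heading 270 -> 60
  -- iteration 3/3 --
  RT 120: heading 60 -> 300
  RT 210: heading 300 -> 90
]
LT 90: heading 90 -> 180
BK 5: (9,0) -> (14,0) [heading=180, move]
Final: pos=(14,0), heading=180, 0 segment(s) drawn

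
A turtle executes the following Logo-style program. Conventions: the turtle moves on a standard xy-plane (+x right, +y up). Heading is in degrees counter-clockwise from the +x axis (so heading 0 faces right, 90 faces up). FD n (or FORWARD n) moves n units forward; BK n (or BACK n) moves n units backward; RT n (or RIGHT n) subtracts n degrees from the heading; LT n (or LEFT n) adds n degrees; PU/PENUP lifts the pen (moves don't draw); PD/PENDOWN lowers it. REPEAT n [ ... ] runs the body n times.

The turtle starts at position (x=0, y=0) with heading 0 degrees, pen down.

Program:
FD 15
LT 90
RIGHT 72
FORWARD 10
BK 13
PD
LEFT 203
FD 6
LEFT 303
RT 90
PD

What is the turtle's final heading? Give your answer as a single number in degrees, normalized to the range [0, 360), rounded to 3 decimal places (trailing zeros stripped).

Executing turtle program step by step:
Start: pos=(0,0), heading=0, pen down
FD 15: (0,0) -> (15,0) [heading=0, draw]
LT 90: heading 0 -> 90
RT 72: heading 90 -> 18
FD 10: (15,0) -> (24.511,3.09) [heading=18, draw]
BK 13: (24.511,3.09) -> (12.147,-0.927) [heading=18, draw]
PD: pen down
LT 203: heading 18 -> 221
FD 6: (12.147,-0.927) -> (7.619,-4.863) [heading=221, draw]
LT 303: heading 221 -> 164
RT 90: heading 164 -> 74
PD: pen down
Final: pos=(7.619,-4.863), heading=74, 4 segment(s) drawn

Answer: 74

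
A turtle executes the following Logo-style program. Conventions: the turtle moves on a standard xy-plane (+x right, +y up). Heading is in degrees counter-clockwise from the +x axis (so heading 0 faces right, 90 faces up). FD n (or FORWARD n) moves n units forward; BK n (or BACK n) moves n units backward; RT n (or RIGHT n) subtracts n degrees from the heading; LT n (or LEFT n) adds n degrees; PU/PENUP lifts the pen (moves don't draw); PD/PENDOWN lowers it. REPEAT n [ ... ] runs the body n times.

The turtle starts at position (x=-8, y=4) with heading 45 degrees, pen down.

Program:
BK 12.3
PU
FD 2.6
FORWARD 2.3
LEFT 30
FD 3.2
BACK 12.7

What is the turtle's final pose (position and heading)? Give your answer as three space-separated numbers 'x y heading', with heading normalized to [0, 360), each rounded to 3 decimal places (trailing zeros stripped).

Answer: -15.691 -10.409 75

Derivation:
Executing turtle program step by step:
Start: pos=(-8,4), heading=45, pen down
BK 12.3: (-8,4) -> (-16.697,-4.697) [heading=45, draw]
PU: pen up
FD 2.6: (-16.697,-4.697) -> (-14.859,-2.859) [heading=45, move]
FD 2.3: (-14.859,-2.859) -> (-13.233,-1.233) [heading=45, move]
LT 30: heading 45 -> 75
FD 3.2: (-13.233,-1.233) -> (-12.404,1.858) [heading=75, move]
BK 12.7: (-12.404,1.858) -> (-15.691,-10.409) [heading=75, move]
Final: pos=(-15.691,-10.409), heading=75, 1 segment(s) drawn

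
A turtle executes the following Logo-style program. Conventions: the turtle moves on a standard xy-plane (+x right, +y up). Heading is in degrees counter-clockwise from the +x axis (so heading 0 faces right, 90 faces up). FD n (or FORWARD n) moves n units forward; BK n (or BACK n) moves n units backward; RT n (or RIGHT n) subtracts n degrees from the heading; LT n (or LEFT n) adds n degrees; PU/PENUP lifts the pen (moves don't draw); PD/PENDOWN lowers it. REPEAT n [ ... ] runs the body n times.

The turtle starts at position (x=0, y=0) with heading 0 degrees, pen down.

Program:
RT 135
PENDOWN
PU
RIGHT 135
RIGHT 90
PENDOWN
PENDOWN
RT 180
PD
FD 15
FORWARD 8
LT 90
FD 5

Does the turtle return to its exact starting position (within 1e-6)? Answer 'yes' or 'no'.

Answer: no

Derivation:
Executing turtle program step by step:
Start: pos=(0,0), heading=0, pen down
RT 135: heading 0 -> 225
PD: pen down
PU: pen up
RT 135: heading 225 -> 90
RT 90: heading 90 -> 0
PD: pen down
PD: pen down
RT 180: heading 0 -> 180
PD: pen down
FD 15: (0,0) -> (-15,0) [heading=180, draw]
FD 8: (-15,0) -> (-23,0) [heading=180, draw]
LT 90: heading 180 -> 270
FD 5: (-23,0) -> (-23,-5) [heading=270, draw]
Final: pos=(-23,-5), heading=270, 3 segment(s) drawn

Start position: (0, 0)
Final position: (-23, -5)
Distance = 23.537; >= 1e-6 -> NOT closed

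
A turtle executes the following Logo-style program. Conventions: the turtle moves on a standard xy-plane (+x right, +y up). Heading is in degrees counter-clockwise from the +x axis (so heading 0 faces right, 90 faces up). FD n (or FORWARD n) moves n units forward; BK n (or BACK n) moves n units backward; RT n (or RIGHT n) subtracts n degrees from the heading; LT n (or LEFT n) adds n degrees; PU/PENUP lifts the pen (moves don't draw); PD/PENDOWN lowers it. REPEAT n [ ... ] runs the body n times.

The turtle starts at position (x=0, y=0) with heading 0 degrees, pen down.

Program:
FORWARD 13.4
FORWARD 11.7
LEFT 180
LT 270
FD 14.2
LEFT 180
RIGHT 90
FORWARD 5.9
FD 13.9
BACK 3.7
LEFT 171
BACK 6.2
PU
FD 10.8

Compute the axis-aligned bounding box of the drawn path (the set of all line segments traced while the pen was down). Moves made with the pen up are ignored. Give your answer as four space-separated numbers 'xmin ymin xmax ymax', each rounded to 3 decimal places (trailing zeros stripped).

Executing turtle program step by step:
Start: pos=(0,0), heading=0, pen down
FD 13.4: (0,0) -> (13.4,0) [heading=0, draw]
FD 11.7: (13.4,0) -> (25.1,0) [heading=0, draw]
LT 180: heading 0 -> 180
LT 270: heading 180 -> 90
FD 14.2: (25.1,0) -> (25.1,14.2) [heading=90, draw]
LT 180: heading 90 -> 270
RT 90: heading 270 -> 180
FD 5.9: (25.1,14.2) -> (19.2,14.2) [heading=180, draw]
FD 13.9: (19.2,14.2) -> (5.3,14.2) [heading=180, draw]
BK 3.7: (5.3,14.2) -> (9,14.2) [heading=180, draw]
LT 171: heading 180 -> 351
BK 6.2: (9,14.2) -> (2.876,15.17) [heading=351, draw]
PU: pen up
FD 10.8: (2.876,15.17) -> (13.543,13.48) [heading=351, move]
Final: pos=(13.543,13.48), heading=351, 7 segment(s) drawn

Segment endpoints: x in {0, 2.876, 5.3, 9, 13.4, 19.2, 25.1, 25.1}, y in {0, 14.2, 14.2, 14.2, 14.2, 15.17}
xmin=0, ymin=0, xmax=25.1, ymax=15.17

Answer: 0 0 25.1 15.17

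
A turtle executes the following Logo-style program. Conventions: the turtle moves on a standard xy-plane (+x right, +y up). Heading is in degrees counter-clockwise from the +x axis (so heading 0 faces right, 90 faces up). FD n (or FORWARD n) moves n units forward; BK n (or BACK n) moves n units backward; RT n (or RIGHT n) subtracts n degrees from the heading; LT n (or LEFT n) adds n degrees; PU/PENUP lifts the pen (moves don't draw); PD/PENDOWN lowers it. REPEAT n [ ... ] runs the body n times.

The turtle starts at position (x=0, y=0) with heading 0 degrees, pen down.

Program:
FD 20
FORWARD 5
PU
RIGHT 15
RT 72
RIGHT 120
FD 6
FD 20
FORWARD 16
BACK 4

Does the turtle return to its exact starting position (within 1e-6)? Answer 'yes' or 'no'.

Executing turtle program step by step:
Start: pos=(0,0), heading=0, pen down
FD 20: (0,0) -> (20,0) [heading=0, draw]
FD 5: (20,0) -> (25,0) [heading=0, draw]
PU: pen up
RT 15: heading 0 -> 345
RT 72: heading 345 -> 273
RT 120: heading 273 -> 153
FD 6: (25,0) -> (19.654,2.724) [heading=153, move]
FD 20: (19.654,2.724) -> (1.834,11.804) [heading=153, move]
FD 16: (1.834,11.804) -> (-12.422,19.068) [heading=153, move]
BK 4: (-12.422,19.068) -> (-8.858,17.252) [heading=153, move]
Final: pos=(-8.858,17.252), heading=153, 2 segment(s) drawn

Start position: (0, 0)
Final position: (-8.858, 17.252)
Distance = 19.393; >= 1e-6 -> NOT closed

Answer: no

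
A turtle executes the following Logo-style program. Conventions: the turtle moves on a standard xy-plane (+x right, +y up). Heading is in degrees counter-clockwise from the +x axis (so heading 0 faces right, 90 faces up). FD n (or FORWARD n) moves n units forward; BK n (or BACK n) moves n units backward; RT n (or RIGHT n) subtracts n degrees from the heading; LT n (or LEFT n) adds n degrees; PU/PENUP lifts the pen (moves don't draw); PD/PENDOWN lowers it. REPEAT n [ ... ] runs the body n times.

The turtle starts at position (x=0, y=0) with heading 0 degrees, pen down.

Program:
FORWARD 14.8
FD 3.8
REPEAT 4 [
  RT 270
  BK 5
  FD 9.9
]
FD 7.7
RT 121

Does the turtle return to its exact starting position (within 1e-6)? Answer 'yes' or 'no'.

Answer: no

Derivation:
Executing turtle program step by step:
Start: pos=(0,0), heading=0, pen down
FD 14.8: (0,0) -> (14.8,0) [heading=0, draw]
FD 3.8: (14.8,0) -> (18.6,0) [heading=0, draw]
REPEAT 4 [
  -- iteration 1/4 --
  RT 270: heading 0 -> 90
  BK 5: (18.6,0) -> (18.6,-5) [heading=90, draw]
  FD 9.9: (18.6,-5) -> (18.6,4.9) [heading=90, draw]
  -- iteration 2/4 --
  RT 270: heading 90 -> 180
  BK 5: (18.6,4.9) -> (23.6,4.9) [heading=180, draw]
  FD 9.9: (23.6,4.9) -> (13.7,4.9) [heading=180, draw]
  -- iteration 3/4 --
  RT 270: heading 180 -> 270
  BK 5: (13.7,4.9) -> (13.7,9.9) [heading=270, draw]
  FD 9.9: (13.7,9.9) -> (13.7,0) [heading=270, draw]
  -- iteration 4/4 --
  RT 270: heading 270 -> 0
  BK 5: (13.7,0) -> (8.7,0) [heading=0, draw]
  FD 9.9: (8.7,0) -> (18.6,0) [heading=0, draw]
]
FD 7.7: (18.6,0) -> (26.3,0) [heading=0, draw]
RT 121: heading 0 -> 239
Final: pos=(26.3,0), heading=239, 11 segment(s) drawn

Start position: (0, 0)
Final position: (26.3, 0)
Distance = 26.3; >= 1e-6 -> NOT closed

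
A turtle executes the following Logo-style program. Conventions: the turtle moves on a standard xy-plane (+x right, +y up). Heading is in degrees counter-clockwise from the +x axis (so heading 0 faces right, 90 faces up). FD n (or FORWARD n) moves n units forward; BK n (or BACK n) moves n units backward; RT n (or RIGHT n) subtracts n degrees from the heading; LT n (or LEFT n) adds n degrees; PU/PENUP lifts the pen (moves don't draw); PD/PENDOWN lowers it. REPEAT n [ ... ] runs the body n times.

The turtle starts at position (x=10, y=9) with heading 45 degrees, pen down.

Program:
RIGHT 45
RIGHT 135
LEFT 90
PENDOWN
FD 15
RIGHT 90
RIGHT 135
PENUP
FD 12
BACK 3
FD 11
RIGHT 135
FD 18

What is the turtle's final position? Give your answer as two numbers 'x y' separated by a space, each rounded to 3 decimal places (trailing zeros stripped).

Answer: 33.335 5.665

Derivation:
Executing turtle program step by step:
Start: pos=(10,9), heading=45, pen down
RT 45: heading 45 -> 0
RT 135: heading 0 -> 225
LT 90: heading 225 -> 315
PD: pen down
FD 15: (10,9) -> (20.607,-1.607) [heading=315, draw]
RT 90: heading 315 -> 225
RT 135: heading 225 -> 90
PU: pen up
FD 12: (20.607,-1.607) -> (20.607,10.393) [heading=90, move]
BK 3: (20.607,10.393) -> (20.607,7.393) [heading=90, move]
FD 11: (20.607,7.393) -> (20.607,18.393) [heading=90, move]
RT 135: heading 90 -> 315
FD 18: (20.607,18.393) -> (33.335,5.665) [heading=315, move]
Final: pos=(33.335,5.665), heading=315, 1 segment(s) drawn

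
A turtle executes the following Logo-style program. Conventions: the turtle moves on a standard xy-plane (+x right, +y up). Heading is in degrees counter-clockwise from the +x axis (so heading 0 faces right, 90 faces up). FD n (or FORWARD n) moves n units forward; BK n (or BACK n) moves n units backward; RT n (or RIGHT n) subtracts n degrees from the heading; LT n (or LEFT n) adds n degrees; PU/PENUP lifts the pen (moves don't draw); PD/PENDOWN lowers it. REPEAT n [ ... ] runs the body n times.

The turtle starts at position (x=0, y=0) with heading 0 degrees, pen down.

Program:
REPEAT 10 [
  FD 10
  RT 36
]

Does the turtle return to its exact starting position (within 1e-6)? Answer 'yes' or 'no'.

Answer: yes

Derivation:
Executing turtle program step by step:
Start: pos=(0,0), heading=0, pen down
REPEAT 10 [
  -- iteration 1/10 --
  FD 10: (0,0) -> (10,0) [heading=0, draw]
  RT 36: heading 0 -> 324
  -- iteration 2/10 --
  FD 10: (10,0) -> (18.09,-5.878) [heading=324, draw]
  RT 36: heading 324 -> 288
  -- iteration 3/10 --
  FD 10: (18.09,-5.878) -> (21.18,-15.388) [heading=288, draw]
  RT 36: heading 288 -> 252
  -- iteration 4/10 --
  FD 10: (21.18,-15.388) -> (18.09,-24.899) [heading=252, draw]
  RT 36: heading 252 -> 216
  -- iteration 5/10 --
  FD 10: (18.09,-24.899) -> (10,-30.777) [heading=216, draw]
  RT 36: heading 216 -> 180
  -- iteration 6/10 --
  FD 10: (10,-30.777) -> (0,-30.777) [heading=180, draw]
  RT 36: heading 180 -> 144
  -- iteration 7/10 --
  FD 10: (0,-30.777) -> (-8.09,-24.899) [heading=144, draw]
  RT 36: heading 144 -> 108
  -- iteration 8/10 --
  FD 10: (-8.09,-24.899) -> (-11.18,-15.388) [heading=108, draw]
  RT 36: heading 108 -> 72
  -- iteration 9/10 --
  FD 10: (-11.18,-15.388) -> (-8.09,-5.878) [heading=72, draw]
  RT 36: heading 72 -> 36
  -- iteration 10/10 --
  FD 10: (-8.09,-5.878) -> (0,0) [heading=36, draw]
  RT 36: heading 36 -> 0
]
Final: pos=(0,0), heading=0, 10 segment(s) drawn

Start position: (0, 0)
Final position: (0, 0)
Distance = 0; < 1e-6 -> CLOSED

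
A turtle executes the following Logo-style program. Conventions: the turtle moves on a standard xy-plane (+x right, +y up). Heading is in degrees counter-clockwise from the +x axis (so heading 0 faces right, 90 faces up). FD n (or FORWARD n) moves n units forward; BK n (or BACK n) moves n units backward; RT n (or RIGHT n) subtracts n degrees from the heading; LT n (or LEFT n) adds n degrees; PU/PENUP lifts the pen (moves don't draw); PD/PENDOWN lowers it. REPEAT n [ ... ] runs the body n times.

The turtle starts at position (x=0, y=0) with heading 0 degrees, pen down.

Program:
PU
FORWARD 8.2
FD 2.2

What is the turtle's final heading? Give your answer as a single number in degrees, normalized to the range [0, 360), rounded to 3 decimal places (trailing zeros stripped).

Answer: 0

Derivation:
Executing turtle program step by step:
Start: pos=(0,0), heading=0, pen down
PU: pen up
FD 8.2: (0,0) -> (8.2,0) [heading=0, move]
FD 2.2: (8.2,0) -> (10.4,0) [heading=0, move]
Final: pos=(10.4,0), heading=0, 0 segment(s) drawn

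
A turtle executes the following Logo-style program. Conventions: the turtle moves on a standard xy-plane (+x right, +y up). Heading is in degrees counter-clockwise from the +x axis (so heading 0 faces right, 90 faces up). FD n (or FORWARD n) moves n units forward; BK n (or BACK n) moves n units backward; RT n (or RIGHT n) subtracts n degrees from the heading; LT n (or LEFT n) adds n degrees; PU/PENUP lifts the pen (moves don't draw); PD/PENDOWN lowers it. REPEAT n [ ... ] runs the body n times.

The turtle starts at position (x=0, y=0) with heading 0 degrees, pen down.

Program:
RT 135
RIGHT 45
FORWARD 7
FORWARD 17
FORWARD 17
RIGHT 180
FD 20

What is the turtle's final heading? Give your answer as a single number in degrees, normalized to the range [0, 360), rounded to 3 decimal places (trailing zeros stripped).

Executing turtle program step by step:
Start: pos=(0,0), heading=0, pen down
RT 135: heading 0 -> 225
RT 45: heading 225 -> 180
FD 7: (0,0) -> (-7,0) [heading=180, draw]
FD 17: (-7,0) -> (-24,0) [heading=180, draw]
FD 17: (-24,0) -> (-41,0) [heading=180, draw]
RT 180: heading 180 -> 0
FD 20: (-41,0) -> (-21,0) [heading=0, draw]
Final: pos=(-21,0), heading=0, 4 segment(s) drawn

Answer: 0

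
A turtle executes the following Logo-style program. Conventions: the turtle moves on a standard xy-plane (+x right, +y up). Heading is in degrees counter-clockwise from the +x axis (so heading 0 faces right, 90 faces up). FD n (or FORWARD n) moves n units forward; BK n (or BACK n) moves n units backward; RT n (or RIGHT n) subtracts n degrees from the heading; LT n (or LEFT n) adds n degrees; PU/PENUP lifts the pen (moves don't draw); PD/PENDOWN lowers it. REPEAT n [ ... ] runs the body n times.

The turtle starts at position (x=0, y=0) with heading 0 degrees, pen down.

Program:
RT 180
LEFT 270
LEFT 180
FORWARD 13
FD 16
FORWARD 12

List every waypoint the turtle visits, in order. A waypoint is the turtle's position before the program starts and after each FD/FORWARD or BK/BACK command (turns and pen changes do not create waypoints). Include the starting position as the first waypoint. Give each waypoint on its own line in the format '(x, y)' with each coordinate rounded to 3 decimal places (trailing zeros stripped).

Executing turtle program step by step:
Start: pos=(0,0), heading=0, pen down
RT 180: heading 0 -> 180
LT 270: heading 180 -> 90
LT 180: heading 90 -> 270
FD 13: (0,0) -> (0,-13) [heading=270, draw]
FD 16: (0,-13) -> (0,-29) [heading=270, draw]
FD 12: (0,-29) -> (0,-41) [heading=270, draw]
Final: pos=(0,-41), heading=270, 3 segment(s) drawn
Waypoints (4 total):
(0, 0)
(0, -13)
(0, -29)
(0, -41)

Answer: (0, 0)
(0, -13)
(0, -29)
(0, -41)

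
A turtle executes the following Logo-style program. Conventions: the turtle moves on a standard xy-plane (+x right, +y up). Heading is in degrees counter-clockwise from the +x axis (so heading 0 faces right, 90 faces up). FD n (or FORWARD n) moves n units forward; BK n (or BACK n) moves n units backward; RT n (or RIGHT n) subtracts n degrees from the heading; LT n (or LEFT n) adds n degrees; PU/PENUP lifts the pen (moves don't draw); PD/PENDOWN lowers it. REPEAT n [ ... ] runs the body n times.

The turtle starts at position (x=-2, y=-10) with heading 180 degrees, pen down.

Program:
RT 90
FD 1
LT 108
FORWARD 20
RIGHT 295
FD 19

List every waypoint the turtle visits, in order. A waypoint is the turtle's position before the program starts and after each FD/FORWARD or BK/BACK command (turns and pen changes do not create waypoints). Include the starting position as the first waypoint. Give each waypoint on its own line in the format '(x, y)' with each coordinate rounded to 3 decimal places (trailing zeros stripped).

Answer: (-2, -10)
(-2, -9)
(-21.021, -15.18)
(-23.337, -34.039)

Derivation:
Executing turtle program step by step:
Start: pos=(-2,-10), heading=180, pen down
RT 90: heading 180 -> 90
FD 1: (-2,-10) -> (-2,-9) [heading=90, draw]
LT 108: heading 90 -> 198
FD 20: (-2,-9) -> (-21.021,-15.18) [heading=198, draw]
RT 295: heading 198 -> 263
FD 19: (-21.021,-15.18) -> (-23.337,-34.039) [heading=263, draw]
Final: pos=(-23.337,-34.039), heading=263, 3 segment(s) drawn
Waypoints (4 total):
(-2, -10)
(-2, -9)
(-21.021, -15.18)
(-23.337, -34.039)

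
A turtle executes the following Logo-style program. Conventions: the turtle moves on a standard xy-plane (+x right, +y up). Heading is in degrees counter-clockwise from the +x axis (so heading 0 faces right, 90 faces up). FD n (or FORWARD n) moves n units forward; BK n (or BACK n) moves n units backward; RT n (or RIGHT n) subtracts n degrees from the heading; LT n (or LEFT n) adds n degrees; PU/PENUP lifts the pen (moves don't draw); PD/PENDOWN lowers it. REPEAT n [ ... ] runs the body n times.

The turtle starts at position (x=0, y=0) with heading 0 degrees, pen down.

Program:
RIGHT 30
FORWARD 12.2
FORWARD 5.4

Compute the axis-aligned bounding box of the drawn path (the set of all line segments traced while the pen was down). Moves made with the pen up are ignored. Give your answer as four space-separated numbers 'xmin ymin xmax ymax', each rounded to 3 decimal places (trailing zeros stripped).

Answer: 0 -8.8 15.242 0

Derivation:
Executing turtle program step by step:
Start: pos=(0,0), heading=0, pen down
RT 30: heading 0 -> 330
FD 12.2: (0,0) -> (10.566,-6.1) [heading=330, draw]
FD 5.4: (10.566,-6.1) -> (15.242,-8.8) [heading=330, draw]
Final: pos=(15.242,-8.8), heading=330, 2 segment(s) drawn

Segment endpoints: x in {0, 10.566, 15.242}, y in {-8.8, -6.1, 0}
xmin=0, ymin=-8.8, xmax=15.242, ymax=0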